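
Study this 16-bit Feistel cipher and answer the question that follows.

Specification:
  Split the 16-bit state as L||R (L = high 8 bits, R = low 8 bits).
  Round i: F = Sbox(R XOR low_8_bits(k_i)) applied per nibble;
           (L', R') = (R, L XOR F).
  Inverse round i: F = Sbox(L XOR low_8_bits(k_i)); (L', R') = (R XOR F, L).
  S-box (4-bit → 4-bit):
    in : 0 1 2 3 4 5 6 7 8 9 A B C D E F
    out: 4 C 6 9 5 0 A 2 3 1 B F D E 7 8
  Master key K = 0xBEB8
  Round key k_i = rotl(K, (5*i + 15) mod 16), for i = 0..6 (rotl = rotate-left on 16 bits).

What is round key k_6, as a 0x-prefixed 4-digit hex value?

0x17D7

K = 0xBEB8
k_0 = rotl(K, (5*0+15) mod 16) = rotl(K, 15) = 0x5F5C
k_1 = rotl(K, (5*1+15) mod 16) = rotl(K, 4) = 0xEB8B
k_2 = rotl(K, (5*2+15) mod 16) = rotl(K, 9) = 0x717D
k_3 = rotl(K, (5*3+15) mod 16) = rotl(K, 14) = 0x2FAE
k_4 = rotl(K, (5*4+15) mod 16) = rotl(K, 3) = 0xF5C5
k_5 = rotl(K, (5*5+15) mod 16) = rotl(K, 8) = 0xB8BE
k_6 = rotl(K, (5*6+15) mod 16) = rotl(K, 13) = 0x17D7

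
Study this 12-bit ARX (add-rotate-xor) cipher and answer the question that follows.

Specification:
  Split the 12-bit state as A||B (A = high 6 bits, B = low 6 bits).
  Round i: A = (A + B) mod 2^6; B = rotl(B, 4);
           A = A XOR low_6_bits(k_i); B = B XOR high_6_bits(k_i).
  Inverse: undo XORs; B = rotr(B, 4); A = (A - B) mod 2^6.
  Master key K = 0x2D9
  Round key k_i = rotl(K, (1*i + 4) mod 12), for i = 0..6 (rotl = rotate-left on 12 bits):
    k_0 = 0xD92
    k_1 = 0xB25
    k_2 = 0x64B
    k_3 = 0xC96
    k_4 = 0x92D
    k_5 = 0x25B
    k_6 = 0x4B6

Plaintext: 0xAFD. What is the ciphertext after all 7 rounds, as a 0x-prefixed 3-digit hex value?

s_0 = plaintext = 0xAFD
s_1 = Round(s_0, k_0) = 0xEA9
s_2 = Round(s_1, k_1) = 0x1B6
s_3 = Round(s_2, k_2) = 0xDF4
s_4 = Round(s_3, k_3) = 0xF7F
s_5 = Round(s_4, k_4) = 0x45B
s_6 = Round(s_5, k_5) = 0xDFF
s_7 = Round(s_6, k_6) = 0x02D

0x02D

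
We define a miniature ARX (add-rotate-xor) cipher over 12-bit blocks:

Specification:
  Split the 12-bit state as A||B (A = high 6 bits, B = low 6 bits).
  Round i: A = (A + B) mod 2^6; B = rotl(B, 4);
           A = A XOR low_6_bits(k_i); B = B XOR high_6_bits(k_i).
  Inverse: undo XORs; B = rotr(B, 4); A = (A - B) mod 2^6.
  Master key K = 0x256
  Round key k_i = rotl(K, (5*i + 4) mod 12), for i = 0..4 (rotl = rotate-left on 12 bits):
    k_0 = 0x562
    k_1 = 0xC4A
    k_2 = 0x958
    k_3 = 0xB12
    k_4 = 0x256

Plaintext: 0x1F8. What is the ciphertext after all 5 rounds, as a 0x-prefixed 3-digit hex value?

0x193

s_0 = plaintext = 0x1F8
s_1 = Round(s_0, k_0) = 0x75B
s_2 = Round(s_1, k_1) = 0xC87
s_3 = Round(s_2, k_2) = 0x854
s_4 = Round(s_3, k_3) = 0x9E9
s_5 = Round(s_4, k_4) = 0x193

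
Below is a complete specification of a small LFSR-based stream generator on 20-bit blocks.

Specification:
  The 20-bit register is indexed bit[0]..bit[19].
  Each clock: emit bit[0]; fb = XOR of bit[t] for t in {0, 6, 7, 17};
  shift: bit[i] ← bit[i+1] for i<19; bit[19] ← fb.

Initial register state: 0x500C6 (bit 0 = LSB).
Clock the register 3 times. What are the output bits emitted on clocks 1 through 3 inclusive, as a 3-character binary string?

011

reg_0 = 0x500C6
clock 1: out=0, reg = 0x28063
clock 2: out=1, reg = 0x94031
clock 3: out=1, reg = 0xCA018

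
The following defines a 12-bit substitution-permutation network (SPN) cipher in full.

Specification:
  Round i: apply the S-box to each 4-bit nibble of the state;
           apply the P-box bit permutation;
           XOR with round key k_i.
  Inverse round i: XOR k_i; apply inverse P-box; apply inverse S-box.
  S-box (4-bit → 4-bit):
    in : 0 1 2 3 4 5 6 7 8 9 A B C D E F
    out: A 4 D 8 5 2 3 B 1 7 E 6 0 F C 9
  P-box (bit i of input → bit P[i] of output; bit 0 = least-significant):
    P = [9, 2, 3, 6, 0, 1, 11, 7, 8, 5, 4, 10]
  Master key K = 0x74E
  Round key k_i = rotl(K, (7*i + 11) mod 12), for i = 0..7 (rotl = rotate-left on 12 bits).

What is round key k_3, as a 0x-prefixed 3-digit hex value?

K = 0x74E
k_0 = rotl(K, (7*0+11) mod 12) = rotl(K, 11) = 0x3A7
k_1 = rotl(K, (7*1+11) mod 12) = rotl(K, 6) = 0x39D
k_2 = rotl(K, (7*2+11) mod 12) = rotl(K, 1) = 0xE9C
k_3 = rotl(K, (7*3+11) mod 12) = rotl(K, 8) = 0xE74

0xE74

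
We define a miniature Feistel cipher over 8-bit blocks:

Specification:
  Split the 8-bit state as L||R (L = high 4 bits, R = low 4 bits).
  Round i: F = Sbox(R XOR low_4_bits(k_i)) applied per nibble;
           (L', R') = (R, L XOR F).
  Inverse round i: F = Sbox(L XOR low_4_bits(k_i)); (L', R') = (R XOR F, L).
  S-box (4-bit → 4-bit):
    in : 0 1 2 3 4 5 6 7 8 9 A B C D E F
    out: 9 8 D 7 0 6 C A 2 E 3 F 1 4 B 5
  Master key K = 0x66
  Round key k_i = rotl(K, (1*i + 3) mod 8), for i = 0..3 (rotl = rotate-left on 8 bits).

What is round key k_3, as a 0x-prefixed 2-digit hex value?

0x99

K = 0x66
k_0 = rotl(K, (1*0+3) mod 8) = rotl(K, 3) = 0x33
k_1 = rotl(K, (1*1+3) mod 8) = rotl(K, 4) = 0x66
k_2 = rotl(K, (1*2+3) mod 8) = rotl(K, 5) = 0xCC
k_3 = rotl(K, (1*3+3) mod 8) = rotl(K, 6) = 0x99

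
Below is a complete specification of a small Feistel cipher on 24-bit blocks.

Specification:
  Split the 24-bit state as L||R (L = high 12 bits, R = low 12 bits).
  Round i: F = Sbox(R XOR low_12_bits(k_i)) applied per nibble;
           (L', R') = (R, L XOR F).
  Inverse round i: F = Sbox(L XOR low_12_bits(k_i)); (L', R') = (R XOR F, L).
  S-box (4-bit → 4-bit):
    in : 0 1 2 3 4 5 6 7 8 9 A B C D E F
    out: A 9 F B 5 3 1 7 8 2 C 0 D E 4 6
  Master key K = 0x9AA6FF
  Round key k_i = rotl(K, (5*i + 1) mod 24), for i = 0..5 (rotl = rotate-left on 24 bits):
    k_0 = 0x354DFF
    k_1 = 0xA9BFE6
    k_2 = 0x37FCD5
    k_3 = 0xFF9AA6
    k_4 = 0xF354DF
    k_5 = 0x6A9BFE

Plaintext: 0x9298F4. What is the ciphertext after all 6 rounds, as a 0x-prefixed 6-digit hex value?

s_0 = plaintext = 0x9298F4
s_1 = Round(s_0, k_0) = 0x8F4A89
s_2 = Round(s_1, k_1) = 0xA89BE2
s_3 = Round(s_2, k_2) = 0xBE2D3E
s_4 = Round(s_3, k_3) = 0xD3ECCA
s_5 = Round(s_4, k_4) = 0xCCA5AD
s_6 = Round(s_5, k_5) = 0x5AD8F1

0x5AD8F1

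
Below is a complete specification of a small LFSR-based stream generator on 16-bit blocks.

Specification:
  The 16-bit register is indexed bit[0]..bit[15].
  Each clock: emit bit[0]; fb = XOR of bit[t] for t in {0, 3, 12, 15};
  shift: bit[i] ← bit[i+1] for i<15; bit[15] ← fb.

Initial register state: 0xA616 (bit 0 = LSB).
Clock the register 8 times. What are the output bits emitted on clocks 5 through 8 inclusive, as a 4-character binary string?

reg_0 = 0xA616
clock 1: out=0, reg = 0xD30B
clock 2: out=1, reg = 0x6985
clock 3: out=1, reg = 0xB4C2
clock 4: out=0, reg = 0x5A61
clock 5: out=1, reg = 0x2D30
clock 6: out=0, reg = 0x1698
clock 7: out=0, reg = 0x0B4C
clock 8: out=0, reg = 0x85A6

1000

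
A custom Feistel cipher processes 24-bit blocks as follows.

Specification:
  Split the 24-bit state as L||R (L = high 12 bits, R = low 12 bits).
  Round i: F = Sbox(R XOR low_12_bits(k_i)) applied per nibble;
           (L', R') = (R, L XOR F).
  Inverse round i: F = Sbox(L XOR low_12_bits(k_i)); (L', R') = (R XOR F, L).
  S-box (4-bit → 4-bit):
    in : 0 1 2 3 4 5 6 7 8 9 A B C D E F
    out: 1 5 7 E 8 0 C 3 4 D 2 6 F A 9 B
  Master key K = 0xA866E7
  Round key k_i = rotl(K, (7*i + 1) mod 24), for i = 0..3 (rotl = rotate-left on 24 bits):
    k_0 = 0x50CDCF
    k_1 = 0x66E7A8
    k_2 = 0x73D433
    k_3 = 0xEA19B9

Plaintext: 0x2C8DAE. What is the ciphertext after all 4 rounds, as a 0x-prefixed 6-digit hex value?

0x667E27

s_0 = plaintext = 0x2C8DAE
s_1 = Round(s_0, k_0) = 0xDAE30D
s_2 = Round(s_1, k_1) = 0x30D58E
s_3 = Round(s_2, k_2) = 0x58E667
s_4 = Round(s_3, k_3) = 0x667E27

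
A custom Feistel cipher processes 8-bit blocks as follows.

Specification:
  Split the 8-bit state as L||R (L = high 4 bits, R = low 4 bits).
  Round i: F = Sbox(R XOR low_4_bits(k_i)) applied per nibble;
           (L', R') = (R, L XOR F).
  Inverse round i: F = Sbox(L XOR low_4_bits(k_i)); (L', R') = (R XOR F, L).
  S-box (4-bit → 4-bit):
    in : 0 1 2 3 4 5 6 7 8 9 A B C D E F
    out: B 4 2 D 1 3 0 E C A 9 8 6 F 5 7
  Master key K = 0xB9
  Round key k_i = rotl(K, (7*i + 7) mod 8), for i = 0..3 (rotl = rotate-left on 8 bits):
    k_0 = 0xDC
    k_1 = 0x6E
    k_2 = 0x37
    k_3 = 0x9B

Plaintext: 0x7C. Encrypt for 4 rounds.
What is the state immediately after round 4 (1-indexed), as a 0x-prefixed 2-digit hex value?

s_0 = plaintext = 0x7C
s_1 = Round(s_0, k_0) = 0xCC
s_2 = Round(s_1, k_1) = 0xCE
s_3 = Round(s_2, k_2) = 0xE6
s_4 = Round(s_3, k_3) = 0x61

0x61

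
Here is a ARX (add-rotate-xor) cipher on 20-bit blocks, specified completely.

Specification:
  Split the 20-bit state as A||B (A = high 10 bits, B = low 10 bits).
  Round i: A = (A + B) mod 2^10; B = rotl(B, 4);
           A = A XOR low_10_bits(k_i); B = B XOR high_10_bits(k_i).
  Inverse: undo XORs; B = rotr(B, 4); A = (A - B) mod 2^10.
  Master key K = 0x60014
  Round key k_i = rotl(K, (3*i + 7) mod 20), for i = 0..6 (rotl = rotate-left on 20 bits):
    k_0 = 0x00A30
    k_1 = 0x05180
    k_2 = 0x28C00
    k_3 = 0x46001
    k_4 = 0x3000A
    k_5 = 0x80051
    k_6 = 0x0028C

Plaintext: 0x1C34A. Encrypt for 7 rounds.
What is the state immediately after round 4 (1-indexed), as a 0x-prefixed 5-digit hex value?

0x59993

s_0 = plaintext = 0x1C34A
s_1 = Round(s_0, k_0) = 0x628AF
s_2 = Round(s_1, k_1) = 0xEE6E6
s_3 = Round(s_2, k_2) = 0xA7EC8
s_4 = Round(s_3, k_3) = 0x59993
s_5 = Round(s_4, k_4) = 0xBCDF6
s_6 = Round(s_5, k_5) = 0x2E167
s_7 = Round(s_6, k_6) = 0x24E75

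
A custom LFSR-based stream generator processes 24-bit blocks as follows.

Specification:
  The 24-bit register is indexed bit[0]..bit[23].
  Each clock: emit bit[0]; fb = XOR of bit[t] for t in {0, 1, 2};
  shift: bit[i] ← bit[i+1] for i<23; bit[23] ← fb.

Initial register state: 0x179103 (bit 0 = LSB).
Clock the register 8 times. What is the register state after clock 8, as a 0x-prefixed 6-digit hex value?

reg_0 = 0x179103
clock 1: out=1, reg = 0x0BC881
clock 2: out=1, reg = 0x85E440
clock 3: out=0, reg = 0x42F220
clock 4: out=0, reg = 0x217910
clock 5: out=0, reg = 0x10BC88
clock 6: out=0, reg = 0x085E44
clock 7: out=0, reg = 0x842F22
clock 8: out=0, reg = 0xC21791

0xC21791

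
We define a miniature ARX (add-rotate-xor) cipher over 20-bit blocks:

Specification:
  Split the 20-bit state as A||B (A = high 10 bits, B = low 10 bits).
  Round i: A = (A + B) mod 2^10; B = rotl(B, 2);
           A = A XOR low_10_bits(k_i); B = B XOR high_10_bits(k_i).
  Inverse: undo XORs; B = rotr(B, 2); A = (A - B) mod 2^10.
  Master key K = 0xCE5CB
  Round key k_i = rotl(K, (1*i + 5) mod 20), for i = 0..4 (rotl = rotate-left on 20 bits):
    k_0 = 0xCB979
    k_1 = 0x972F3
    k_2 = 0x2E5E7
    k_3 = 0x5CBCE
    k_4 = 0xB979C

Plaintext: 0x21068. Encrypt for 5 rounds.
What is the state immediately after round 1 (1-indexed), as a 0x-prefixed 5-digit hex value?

0x6568E

s_0 = plaintext = 0x21068
s_1 = Round(s_0, k_0) = 0x6568E
s_2 = Round(s_1, k_1) = 0xB4066
s_3 = Round(s_2, k_2) = 0xB4521
s_4 = Round(s_3, k_3) = 0x0F1F7
s_5 = Round(s_4, k_4) = 0x6BD38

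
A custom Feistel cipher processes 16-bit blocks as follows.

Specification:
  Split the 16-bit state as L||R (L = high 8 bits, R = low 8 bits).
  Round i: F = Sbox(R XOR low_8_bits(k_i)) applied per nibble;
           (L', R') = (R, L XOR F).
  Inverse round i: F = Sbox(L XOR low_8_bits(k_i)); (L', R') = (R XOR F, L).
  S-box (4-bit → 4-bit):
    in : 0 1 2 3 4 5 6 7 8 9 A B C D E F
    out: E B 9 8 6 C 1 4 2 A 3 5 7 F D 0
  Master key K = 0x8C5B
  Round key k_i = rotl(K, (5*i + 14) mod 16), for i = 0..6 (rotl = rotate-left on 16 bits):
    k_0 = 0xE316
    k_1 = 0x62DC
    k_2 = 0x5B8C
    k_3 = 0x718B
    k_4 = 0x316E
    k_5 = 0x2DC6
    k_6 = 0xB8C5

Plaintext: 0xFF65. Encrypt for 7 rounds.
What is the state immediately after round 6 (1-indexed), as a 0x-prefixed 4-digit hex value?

s_0 = plaintext = 0xFF65
s_1 = Round(s_0, k_0) = 0x65B7
s_2 = Round(s_1, k_1) = 0xB770
s_3 = Round(s_2, k_2) = 0x70B0
s_4 = Round(s_3, k_3) = 0xB0F5
s_5 = Round(s_4, k_4) = 0xF515
s_6 = Round(s_5, k_5) = 0x150D
s_7 = Round(s_6, k_6) = 0x0D67

0x150D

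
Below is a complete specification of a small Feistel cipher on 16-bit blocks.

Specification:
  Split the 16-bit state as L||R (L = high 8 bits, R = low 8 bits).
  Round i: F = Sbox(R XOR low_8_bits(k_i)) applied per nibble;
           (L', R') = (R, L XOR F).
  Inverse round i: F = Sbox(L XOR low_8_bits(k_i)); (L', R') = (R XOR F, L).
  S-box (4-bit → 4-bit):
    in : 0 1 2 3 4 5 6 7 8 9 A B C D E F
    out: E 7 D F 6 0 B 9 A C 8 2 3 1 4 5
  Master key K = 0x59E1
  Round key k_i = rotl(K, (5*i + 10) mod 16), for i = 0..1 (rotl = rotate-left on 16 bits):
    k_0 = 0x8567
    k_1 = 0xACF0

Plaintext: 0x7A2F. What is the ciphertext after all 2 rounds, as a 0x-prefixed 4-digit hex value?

s_0 = plaintext = 0x7A2F
s_1 = Round(s_0, k_0) = 0x2F10
s_2 = Round(s_1, k_1) = 0x1061

0x1061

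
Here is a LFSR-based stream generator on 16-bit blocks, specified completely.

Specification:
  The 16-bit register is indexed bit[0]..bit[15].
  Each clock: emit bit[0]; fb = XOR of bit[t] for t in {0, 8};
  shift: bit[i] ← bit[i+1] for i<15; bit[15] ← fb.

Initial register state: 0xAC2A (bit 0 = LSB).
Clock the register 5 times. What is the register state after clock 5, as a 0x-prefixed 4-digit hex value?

reg_0 = 0xAC2A
clock 1: out=0, reg = 0x5615
clock 2: out=1, reg = 0xAB0A
clock 3: out=0, reg = 0xD585
clock 4: out=1, reg = 0x6AC2
clock 5: out=0, reg = 0x3561

0x3561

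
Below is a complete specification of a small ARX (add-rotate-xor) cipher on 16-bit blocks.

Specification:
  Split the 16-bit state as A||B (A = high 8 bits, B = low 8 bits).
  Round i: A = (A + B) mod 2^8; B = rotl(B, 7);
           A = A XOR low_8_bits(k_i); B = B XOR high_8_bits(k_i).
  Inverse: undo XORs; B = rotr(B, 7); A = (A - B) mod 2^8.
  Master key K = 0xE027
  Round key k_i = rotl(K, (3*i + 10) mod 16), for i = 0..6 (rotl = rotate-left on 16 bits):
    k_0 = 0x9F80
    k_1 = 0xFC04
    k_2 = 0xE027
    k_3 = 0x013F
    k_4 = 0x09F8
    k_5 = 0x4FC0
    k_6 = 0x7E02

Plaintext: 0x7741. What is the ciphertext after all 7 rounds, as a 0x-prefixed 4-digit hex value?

s_0 = plaintext = 0x7741
s_1 = Round(s_0, k_0) = 0x383F
s_2 = Round(s_1, k_1) = 0x7363
s_3 = Round(s_2, k_2) = 0xF151
s_4 = Round(s_3, k_3) = 0x7DA9
s_5 = Round(s_4, k_4) = 0xDEDD
s_6 = Round(s_5, k_5) = 0x7BA1
s_7 = Round(s_6, k_6) = 0x1EAE

0x1EAE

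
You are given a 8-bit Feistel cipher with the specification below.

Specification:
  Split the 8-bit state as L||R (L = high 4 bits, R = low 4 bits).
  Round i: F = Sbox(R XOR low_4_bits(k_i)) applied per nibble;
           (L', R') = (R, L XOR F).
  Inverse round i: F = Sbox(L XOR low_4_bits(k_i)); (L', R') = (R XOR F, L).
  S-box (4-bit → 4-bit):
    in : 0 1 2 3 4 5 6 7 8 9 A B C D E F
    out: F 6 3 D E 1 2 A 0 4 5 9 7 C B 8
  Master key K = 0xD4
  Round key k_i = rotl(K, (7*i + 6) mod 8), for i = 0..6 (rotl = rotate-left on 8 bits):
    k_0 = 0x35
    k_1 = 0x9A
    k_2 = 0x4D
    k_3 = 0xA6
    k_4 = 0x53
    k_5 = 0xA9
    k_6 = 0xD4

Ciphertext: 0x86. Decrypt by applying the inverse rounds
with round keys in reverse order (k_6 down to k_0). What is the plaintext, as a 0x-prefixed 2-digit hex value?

0x07

s_0 = ciphertext = 0x86
s_1 = InvRound(s_0, k_6) = 0x18
s_2 = InvRound(s_1, k_5) = 0x81
s_3 = InvRound(s_2, k_4) = 0x88
s_4 = InvRound(s_3, k_3) = 0x38
s_5 = InvRound(s_4, k_2) = 0x33
s_6 = InvRound(s_5, k_1) = 0x73
s_7 = InvRound(s_6, k_0) = 0x07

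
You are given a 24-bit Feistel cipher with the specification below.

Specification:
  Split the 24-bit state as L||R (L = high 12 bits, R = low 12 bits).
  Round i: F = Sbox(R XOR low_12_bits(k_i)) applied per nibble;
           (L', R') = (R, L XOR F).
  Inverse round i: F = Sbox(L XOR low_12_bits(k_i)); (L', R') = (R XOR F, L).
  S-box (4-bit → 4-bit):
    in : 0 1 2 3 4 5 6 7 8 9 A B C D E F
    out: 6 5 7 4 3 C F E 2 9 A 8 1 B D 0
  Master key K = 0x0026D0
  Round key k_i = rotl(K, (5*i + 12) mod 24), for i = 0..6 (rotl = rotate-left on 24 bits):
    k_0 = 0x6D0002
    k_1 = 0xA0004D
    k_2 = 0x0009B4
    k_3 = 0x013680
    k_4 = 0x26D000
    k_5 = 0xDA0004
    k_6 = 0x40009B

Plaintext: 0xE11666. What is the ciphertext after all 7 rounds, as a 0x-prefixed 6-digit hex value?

s_0 = plaintext = 0xE11666
s_1 = Round(s_0, k_0) = 0x6661E2
s_2 = Round(s_1, k_1) = 0x1E23C6
s_3 = Round(s_2, k_2) = 0x3C6B05
s_4 = Round(s_3, k_3) = 0xB058EA
s_5 = Round(s_4, k_4) = 0x8EA9DF
s_6 = Round(s_5, k_5) = 0x9DF152
s_7 = Round(s_6, k_6) = 0x152CC6

0x152CC6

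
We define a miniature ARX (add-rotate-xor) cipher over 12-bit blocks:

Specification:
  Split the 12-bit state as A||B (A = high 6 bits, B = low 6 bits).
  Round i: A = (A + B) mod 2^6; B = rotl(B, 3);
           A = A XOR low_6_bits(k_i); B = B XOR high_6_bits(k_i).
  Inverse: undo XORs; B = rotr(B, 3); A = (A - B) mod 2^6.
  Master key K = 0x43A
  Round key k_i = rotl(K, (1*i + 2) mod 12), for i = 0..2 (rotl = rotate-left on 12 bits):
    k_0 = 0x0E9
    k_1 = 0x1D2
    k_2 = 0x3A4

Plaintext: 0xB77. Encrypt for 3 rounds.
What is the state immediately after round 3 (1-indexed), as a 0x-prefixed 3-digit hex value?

0x90B

s_0 = plaintext = 0xB77
s_1 = Round(s_0, k_0) = 0x37D
s_2 = Round(s_1, k_1) = 0x628
s_3 = Round(s_2, k_2) = 0x90B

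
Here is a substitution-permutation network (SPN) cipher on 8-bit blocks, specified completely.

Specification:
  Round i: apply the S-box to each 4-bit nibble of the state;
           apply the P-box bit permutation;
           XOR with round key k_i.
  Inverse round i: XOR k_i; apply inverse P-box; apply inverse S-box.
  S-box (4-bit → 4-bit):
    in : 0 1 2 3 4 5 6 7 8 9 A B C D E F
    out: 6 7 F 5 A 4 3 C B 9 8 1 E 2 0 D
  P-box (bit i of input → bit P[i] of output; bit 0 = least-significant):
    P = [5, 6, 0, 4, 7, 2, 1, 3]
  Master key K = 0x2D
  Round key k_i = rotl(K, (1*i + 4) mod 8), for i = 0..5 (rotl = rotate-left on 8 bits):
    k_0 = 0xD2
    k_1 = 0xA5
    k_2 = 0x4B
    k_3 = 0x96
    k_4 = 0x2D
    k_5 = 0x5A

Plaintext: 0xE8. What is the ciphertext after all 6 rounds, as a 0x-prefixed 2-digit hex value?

0x4A

s_0 = plaintext = 0xE8
s_1 = Round(s_0, k_0) = 0xA2
s_2 = Round(s_1, k_1) = 0xDC
s_3 = Round(s_2, k_2) = 0x1E
s_4 = Round(s_3, k_3) = 0x10
s_5 = Round(s_4, k_4) = 0xEA
s_6 = Round(s_5, k_5) = 0x4A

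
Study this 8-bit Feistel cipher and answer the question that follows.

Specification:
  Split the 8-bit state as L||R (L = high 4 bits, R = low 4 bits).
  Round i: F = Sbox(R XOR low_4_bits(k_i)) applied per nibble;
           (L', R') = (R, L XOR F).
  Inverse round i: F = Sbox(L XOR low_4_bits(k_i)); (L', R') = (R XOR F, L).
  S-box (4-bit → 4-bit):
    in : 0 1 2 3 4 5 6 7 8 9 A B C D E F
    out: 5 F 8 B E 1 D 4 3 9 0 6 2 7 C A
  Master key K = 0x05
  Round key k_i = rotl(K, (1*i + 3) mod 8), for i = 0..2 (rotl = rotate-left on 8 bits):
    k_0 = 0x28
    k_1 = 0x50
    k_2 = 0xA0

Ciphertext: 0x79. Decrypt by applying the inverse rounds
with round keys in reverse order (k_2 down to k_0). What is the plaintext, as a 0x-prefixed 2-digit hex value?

0xE0

s_0 = ciphertext = 0x79
s_1 = InvRound(s_0, k_2) = 0xD7
s_2 = InvRound(s_1, k_1) = 0x0D
s_3 = InvRound(s_2, k_0) = 0xE0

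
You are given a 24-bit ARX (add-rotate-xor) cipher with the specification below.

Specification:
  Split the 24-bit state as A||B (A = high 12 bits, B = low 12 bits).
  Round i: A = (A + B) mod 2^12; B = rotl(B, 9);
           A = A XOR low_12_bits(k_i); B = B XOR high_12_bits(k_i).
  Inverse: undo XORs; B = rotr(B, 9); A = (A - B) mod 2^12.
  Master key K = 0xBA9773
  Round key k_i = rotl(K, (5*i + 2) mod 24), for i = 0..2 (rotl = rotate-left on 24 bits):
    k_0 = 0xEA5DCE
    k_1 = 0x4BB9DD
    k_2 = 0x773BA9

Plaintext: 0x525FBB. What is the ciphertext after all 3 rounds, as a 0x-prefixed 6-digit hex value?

s_0 = plaintext = 0x525FBB
s_1 = Round(s_0, k_0) = 0x92E952
s_2 = Round(s_1, k_1) = 0xB5D191
s_3 = Round(s_2, k_2) = 0x747541

0x747541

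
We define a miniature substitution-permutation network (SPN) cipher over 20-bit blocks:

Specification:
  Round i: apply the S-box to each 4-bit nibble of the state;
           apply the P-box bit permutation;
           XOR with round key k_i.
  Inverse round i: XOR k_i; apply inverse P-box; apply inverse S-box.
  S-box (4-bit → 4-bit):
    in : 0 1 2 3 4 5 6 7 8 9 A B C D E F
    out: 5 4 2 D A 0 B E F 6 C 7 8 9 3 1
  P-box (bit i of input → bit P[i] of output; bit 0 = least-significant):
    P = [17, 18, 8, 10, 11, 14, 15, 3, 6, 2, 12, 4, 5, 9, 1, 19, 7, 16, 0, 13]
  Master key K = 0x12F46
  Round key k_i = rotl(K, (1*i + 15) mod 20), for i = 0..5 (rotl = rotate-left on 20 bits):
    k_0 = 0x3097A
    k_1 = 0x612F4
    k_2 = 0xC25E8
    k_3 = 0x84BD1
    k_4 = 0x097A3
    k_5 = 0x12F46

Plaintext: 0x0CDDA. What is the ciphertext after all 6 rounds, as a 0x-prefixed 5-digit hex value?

0xFB4C0

s_0 = plaintext = 0x0CDDA
s_1 = Round(s_0, k_0) = 0xB04A3
s_2 = Round(s_1, k_1) = 0x5974B
s_3 = Round(s_2, k_2) = 0xA76F6
s_4 = Round(s_3, k_3) = 0x66586
s_5 = Round(s_4, k_4) = 0xF790B
s_6 = Round(s_5, k_5) = 0xFB4C0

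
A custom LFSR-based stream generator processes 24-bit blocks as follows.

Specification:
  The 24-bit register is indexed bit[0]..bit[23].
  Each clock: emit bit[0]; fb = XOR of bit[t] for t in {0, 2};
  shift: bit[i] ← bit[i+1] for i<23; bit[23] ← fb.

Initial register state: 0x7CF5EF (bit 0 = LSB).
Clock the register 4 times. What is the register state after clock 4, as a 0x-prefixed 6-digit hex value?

0x47CF5E

reg_0 = 0x7CF5EF
clock 1: out=1, reg = 0x3E7AF7
clock 2: out=1, reg = 0x1F3D7B
clock 3: out=1, reg = 0x8F9EBD
clock 4: out=1, reg = 0x47CF5E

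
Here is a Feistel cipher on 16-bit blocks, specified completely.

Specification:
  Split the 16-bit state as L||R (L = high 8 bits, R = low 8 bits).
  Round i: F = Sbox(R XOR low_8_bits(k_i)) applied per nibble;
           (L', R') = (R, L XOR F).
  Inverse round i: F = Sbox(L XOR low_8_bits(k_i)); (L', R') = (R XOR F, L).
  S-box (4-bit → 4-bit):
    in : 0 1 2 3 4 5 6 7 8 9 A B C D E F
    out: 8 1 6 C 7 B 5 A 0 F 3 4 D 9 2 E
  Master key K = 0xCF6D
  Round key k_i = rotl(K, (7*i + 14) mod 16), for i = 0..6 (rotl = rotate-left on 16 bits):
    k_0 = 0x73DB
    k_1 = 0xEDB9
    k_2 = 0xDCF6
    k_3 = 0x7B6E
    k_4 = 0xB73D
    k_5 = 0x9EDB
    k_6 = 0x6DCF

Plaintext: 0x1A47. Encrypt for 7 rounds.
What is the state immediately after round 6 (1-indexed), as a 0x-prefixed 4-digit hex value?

s_0 = plaintext = 0x1A47
s_1 = Round(s_0, k_0) = 0x47E7
s_2 = Round(s_1, k_1) = 0xE7F5
s_3 = Round(s_2, k_2) = 0xF56B
s_4 = Round(s_3, k_3) = 0x6B7E
s_5 = Round(s_4, k_4) = 0x7E17
s_6 = Round(s_5, k_5) = 0x17A3
s_7 = Round(s_6, k_6) = 0xA34A

0x17A3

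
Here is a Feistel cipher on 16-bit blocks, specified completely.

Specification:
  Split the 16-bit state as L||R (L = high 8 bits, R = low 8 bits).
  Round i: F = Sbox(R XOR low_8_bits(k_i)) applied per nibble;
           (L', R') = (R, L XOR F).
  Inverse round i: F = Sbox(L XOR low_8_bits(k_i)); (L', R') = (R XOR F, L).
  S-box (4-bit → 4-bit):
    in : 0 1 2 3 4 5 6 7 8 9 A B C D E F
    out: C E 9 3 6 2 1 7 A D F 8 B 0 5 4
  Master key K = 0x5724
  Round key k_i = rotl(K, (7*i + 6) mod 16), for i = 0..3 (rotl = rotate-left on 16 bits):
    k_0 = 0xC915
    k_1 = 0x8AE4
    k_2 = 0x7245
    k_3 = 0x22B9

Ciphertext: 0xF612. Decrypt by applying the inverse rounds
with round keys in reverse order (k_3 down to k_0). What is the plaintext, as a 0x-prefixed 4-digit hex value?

0x85E8

s_0 = ciphertext = 0xF612
s_1 = InvRound(s_0, k_3) = 0x76F6
s_2 = InvRound(s_1, k_2) = 0xC576
s_3 = InvRound(s_2, k_1) = 0xE8C5
s_4 = InvRound(s_3, k_0) = 0x85E8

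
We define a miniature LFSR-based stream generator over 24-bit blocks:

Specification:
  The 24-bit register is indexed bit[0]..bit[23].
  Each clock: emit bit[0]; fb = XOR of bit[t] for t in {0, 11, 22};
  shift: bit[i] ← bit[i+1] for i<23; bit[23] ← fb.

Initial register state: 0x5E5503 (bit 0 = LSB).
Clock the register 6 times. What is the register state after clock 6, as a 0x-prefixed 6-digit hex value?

reg_0 = 0x5E5503
clock 1: out=1, reg = 0x2F2A81
clock 2: out=1, reg = 0x179540
clock 3: out=0, reg = 0x0BCAA0
clock 4: out=0, reg = 0x85E550
clock 5: out=0, reg = 0x42F2A8
clock 6: out=0, reg = 0xA17954

0xA17954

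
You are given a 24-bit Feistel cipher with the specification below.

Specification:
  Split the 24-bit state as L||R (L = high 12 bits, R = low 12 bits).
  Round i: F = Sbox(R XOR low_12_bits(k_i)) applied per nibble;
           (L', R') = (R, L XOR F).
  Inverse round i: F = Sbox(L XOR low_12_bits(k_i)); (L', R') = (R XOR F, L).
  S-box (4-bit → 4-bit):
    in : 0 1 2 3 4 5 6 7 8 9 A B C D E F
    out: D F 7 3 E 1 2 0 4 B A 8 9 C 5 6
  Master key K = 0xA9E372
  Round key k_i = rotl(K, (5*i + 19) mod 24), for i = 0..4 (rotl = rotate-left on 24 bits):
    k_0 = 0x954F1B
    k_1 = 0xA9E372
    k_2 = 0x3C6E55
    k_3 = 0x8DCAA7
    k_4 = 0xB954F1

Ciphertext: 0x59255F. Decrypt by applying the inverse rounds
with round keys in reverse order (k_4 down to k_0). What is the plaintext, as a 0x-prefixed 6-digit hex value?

0xEEB09E

s_0 = ciphertext = 0x59255F
s_1 = InvRound(s_0, k_4) = 0xA7C592
s_2 = InvRound(s_1, k_3) = 0x85AA7C
s_3 = InvRound(s_2, k_2) = 0x8AA85A
s_4 = InvRound(s_3, k_1) = 0x09E8AA
s_5 = InvRound(s_4, k_0) = 0xEEB09E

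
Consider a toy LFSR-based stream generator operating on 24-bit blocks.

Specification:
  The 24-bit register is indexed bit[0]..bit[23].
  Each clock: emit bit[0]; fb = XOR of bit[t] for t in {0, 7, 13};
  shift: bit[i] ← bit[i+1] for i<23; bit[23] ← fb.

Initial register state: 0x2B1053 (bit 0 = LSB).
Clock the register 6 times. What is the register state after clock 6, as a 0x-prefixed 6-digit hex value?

reg_0 = 0x2B1053
clock 1: out=1, reg = 0x958829
clock 2: out=1, reg = 0xCAC414
clock 3: out=0, reg = 0x65620A
clock 4: out=0, reg = 0xB2B105
clock 5: out=1, reg = 0x595882
clock 6: out=0, reg = 0xACAC41

0xACAC41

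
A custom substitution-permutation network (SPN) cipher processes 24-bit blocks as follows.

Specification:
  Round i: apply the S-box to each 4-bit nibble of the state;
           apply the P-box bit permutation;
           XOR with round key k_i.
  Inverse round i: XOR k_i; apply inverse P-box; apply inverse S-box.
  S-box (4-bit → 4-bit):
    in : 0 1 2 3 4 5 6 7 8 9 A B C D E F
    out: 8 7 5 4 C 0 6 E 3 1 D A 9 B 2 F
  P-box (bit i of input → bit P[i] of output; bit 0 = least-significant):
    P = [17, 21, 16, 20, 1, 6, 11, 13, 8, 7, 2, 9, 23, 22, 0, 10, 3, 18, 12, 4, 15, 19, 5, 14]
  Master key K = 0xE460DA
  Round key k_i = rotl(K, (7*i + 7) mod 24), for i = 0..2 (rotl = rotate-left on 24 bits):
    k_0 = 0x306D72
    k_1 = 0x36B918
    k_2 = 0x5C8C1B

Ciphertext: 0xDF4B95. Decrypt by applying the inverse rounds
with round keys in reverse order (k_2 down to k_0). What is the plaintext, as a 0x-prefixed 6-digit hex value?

0x2AA703

s_0 = ciphertext = 0xDF4B95
s_1 = InvRound(s_0, k_2) = 0xC9CF92
s_2 = InvRound(s_1, k_1) = 0xB1DBCF
s_3 = InvRound(s_2, k_0) = 0x2AA703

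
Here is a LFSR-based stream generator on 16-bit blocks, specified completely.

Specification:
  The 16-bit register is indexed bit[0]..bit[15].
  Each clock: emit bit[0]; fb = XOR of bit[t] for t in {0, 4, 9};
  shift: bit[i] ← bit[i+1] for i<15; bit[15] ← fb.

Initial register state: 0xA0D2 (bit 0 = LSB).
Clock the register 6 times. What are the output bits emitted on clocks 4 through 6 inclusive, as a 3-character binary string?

reg_0 = 0xA0D2
clock 1: out=0, reg = 0xD069
clock 2: out=1, reg = 0xE834
clock 3: out=0, reg = 0xF41A
clock 4: out=0, reg = 0xFA0D
clock 5: out=1, reg = 0x7D06
clock 6: out=0, reg = 0x3E83

010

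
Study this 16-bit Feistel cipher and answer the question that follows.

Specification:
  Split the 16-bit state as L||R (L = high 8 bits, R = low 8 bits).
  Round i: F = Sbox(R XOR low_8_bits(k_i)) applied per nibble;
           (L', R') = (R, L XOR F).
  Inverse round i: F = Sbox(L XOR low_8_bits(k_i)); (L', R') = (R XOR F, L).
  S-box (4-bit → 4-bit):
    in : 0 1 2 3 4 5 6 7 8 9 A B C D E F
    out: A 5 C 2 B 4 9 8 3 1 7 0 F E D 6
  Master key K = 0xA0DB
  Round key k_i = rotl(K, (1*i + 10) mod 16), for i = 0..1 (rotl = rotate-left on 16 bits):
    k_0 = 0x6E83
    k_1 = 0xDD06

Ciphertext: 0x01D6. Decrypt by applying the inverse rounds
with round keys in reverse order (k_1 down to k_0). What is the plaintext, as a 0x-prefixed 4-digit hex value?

s_0 = ciphertext = 0x01D6
s_1 = InvRound(s_0, k_1) = 0x7E01
s_2 = InvRound(s_1, k_0) = 0x6F7E

0x6F7E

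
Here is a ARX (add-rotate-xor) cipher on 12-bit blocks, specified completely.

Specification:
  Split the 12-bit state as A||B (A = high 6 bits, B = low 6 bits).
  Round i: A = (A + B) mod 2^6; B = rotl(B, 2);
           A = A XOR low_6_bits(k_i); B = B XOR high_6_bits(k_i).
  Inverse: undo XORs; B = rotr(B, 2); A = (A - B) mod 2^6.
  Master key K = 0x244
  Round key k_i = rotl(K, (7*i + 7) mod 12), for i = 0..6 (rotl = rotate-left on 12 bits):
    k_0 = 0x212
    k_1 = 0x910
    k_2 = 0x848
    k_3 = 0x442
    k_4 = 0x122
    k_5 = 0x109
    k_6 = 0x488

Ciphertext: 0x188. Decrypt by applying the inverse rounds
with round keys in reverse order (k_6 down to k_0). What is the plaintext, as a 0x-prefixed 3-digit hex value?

0x157

s_0 = ciphertext = 0x188
s_1 = InvRound(s_0, k_6) = 0xA26
s_2 = InvRound(s_1, k_5) = 0xE68
s_3 = InvRound(s_2, k_4) = 0x40B
s_4 = InvRound(s_3, k_3) = 0xB26
s_5 = InvRound(s_4, k_2) = 0xCF1
s_6 = InvRound(s_5, k_1) = 0x395
s_7 = InvRound(s_6, k_0) = 0x157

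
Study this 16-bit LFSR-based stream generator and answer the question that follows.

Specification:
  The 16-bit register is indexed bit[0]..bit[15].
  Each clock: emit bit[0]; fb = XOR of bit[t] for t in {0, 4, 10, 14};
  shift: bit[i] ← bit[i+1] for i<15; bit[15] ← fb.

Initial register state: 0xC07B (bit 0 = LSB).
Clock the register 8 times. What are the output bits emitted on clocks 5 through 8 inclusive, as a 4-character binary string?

reg_0 = 0xC07B
clock 1: out=1, reg = 0xE03D
clock 2: out=1, reg = 0xF01E
clock 3: out=0, reg = 0x780F
clock 4: out=1, reg = 0x3C07
clock 5: out=1, reg = 0x1E03
clock 6: out=1, reg = 0x0F01
clock 7: out=1, reg = 0x0780
clock 8: out=0, reg = 0x83C0

1110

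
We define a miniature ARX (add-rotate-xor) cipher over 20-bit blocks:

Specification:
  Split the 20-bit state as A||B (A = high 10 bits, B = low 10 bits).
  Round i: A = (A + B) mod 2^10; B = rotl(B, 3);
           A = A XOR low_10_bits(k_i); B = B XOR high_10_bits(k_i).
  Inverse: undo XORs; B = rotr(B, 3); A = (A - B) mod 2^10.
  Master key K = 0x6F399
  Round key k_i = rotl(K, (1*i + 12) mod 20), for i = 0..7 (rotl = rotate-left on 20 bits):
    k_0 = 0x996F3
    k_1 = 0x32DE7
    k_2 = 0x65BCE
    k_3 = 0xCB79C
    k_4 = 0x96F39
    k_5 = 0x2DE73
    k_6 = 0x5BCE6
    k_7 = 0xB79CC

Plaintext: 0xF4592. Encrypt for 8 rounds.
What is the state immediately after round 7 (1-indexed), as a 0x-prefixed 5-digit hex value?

s_0 = plaintext = 0xF4592
s_1 = Round(s_0, k_0) = 0xE42F6
s_2 = Round(s_1, k_1) = 0xD877E
s_3 = Round(s_2, k_2) = 0x44660
s_4 = Round(s_3, k_3) = 0x3B429
s_5 = Round(s_4, k_4) = 0x8BF13
s_6 = Round(s_5, k_5) = 0xCC429
s_7 = Round(s_6, k_6) = 0xEF027
s_8 = Round(s_7, k_7) = 0x8BFE6

0xEF027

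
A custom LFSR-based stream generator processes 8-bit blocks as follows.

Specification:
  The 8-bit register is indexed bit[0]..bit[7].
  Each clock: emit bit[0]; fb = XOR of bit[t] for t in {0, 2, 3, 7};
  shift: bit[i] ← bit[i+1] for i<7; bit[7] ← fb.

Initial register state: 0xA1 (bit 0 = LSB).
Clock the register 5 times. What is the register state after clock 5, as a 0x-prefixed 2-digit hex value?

reg_0 = 0xA1
clock 1: out=1, reg = 0x50
clock 2: out=0, reg = 0x28
clock 3: out=0, reg = 0x94
clock 4: out=0, reg = 0x4A
clock 5: out=0, reg = 0xA5

0xA5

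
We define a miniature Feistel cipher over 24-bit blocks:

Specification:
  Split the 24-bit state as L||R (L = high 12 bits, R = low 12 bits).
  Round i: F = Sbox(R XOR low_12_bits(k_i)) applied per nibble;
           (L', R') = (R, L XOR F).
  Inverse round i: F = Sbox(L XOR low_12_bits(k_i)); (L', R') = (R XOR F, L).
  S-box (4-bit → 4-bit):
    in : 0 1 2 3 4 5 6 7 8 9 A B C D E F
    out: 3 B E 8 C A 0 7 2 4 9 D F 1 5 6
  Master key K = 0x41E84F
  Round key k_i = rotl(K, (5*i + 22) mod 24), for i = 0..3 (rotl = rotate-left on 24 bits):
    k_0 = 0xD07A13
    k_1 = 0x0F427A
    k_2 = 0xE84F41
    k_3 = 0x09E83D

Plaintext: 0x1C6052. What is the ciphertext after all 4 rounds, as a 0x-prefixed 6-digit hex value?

s_0 = plaintext = 0x1C6052
s_1 = Round(s_0, k_0) = 0x05280D
s_2 = Round(s_1, k_1) = 0x80D925
s_3 = Round(s_2, k_2) = 0x925801
s_4 = Round(s_3, k_3) = 0x801AAA

0x801AAA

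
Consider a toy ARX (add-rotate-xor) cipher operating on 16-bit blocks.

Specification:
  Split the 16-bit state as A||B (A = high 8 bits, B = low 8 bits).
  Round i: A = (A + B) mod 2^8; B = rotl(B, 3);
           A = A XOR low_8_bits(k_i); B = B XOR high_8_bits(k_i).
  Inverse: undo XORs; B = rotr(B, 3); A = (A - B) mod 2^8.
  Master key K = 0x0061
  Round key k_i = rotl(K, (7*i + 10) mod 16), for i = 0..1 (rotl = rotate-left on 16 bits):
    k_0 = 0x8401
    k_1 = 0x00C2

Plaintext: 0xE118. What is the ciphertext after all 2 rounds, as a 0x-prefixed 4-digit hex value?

0xFE22

s_0 = plaintext = 0xE118
s_1 = Round(s_0, k_0) = 0xF844
s_2 = Round(s_1, k_1) = 0xFE22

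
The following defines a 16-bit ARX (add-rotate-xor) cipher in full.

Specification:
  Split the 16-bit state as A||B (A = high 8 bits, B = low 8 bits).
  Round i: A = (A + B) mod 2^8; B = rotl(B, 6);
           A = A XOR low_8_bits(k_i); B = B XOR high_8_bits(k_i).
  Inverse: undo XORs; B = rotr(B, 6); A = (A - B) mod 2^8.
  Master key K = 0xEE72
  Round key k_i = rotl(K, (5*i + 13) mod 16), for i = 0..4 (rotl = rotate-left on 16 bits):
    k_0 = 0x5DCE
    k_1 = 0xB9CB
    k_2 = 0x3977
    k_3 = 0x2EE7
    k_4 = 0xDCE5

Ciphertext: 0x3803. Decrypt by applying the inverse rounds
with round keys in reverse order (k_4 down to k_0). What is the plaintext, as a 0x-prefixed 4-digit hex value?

s_0 = ciphertext = 0x3803
s_1 = InvRound(s_0, k_4) = 0x5E7F
s_2 = InvRound(s_1, k_3) = 0x7445
s_3 = InvRound(s_2, k_2) = 0x12F1
s_4 = InvRound(s_3, k_1) = 0xB821
s_5 = InvRound(s_4, k_0) = 0x85F1

0x85F1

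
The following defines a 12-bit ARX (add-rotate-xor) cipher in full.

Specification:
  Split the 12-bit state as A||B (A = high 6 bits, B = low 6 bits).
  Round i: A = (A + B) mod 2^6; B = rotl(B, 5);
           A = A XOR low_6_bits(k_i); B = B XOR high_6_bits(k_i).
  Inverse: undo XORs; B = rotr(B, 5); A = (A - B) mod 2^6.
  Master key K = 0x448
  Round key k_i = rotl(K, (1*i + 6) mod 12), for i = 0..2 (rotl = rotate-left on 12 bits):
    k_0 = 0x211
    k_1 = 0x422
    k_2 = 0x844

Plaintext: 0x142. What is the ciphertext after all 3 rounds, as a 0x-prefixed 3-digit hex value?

0xD7B

s_0 = plaintext = 0x142
s_1 = Round(s_0, k_0) = 0x589
s_2 = Round(s_1, k_1) = 0xF74
s_3 = Round(s_2, k_2) = 0xD7B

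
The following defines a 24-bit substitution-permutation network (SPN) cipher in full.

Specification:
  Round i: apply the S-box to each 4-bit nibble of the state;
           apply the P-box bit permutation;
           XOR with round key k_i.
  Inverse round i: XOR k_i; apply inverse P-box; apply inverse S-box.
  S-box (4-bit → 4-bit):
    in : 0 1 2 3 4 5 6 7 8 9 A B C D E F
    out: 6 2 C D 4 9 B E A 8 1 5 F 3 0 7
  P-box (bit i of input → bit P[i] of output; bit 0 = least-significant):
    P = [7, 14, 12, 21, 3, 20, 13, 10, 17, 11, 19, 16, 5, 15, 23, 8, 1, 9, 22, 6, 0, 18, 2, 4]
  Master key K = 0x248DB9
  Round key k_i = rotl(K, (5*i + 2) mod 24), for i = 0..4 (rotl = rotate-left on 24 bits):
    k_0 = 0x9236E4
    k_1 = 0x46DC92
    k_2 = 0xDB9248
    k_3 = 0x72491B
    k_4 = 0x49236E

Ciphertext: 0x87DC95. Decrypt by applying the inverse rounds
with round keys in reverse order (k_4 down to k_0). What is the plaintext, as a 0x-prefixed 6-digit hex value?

s_0 = ciphertext = 0x87DC95
s_1 = InvRound(s_0, k_4) = 0x6CCF3F
s_2 = InvRound(s_1, k_3) = 0x01DB8E
s_3 = InvRound(s_2, k_2) = 0x432F1D
s_4 = InvRound(s_3, k_1) = 0xFD89BF
s_5 = InvRound(s_4, k_0) = 0x6C8C32

0x6C8C32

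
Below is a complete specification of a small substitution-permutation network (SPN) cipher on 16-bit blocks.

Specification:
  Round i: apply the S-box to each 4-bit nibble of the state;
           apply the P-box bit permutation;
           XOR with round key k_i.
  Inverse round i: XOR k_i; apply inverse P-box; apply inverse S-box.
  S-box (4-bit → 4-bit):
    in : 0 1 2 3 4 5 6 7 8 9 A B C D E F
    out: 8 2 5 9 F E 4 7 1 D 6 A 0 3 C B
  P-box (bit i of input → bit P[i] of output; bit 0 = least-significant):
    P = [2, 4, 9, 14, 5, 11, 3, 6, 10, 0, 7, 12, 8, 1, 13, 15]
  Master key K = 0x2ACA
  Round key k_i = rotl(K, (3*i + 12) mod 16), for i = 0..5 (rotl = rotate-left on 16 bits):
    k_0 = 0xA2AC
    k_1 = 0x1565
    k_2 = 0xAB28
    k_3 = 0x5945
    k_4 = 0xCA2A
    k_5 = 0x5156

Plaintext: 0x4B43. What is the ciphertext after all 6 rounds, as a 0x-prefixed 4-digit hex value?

0x91AA

s_0 = plaintext = 0x4B43
s_1 = Round(s_0, k_0) = 0x5BC3
s_2 = Round(s_1, k_1) = 0xE562
s_3 = Round(s_2, k_2) = 0x19A5
s_4 = Round(s_3, k_3) = 0x07DF
s_5 = Round(s_4, k_4) = 0x069F
s_6 = Round(s_5, k_5) = 0x91AA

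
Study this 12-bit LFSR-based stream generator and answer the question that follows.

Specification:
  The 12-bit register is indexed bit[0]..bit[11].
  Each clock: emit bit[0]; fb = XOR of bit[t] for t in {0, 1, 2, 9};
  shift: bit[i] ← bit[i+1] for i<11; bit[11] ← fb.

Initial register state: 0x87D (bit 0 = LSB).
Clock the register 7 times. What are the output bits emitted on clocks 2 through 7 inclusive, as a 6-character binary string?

011111

reg_0 = 0x87D
clock 1: out=1, reg = 0x43E
clock 2: out=0, reg = 0x21F
clock 3: out=1, reg = 0x10F
clock 4: out=1, reg = 0x887
clock 5: out=1, reg = 0xC43
clock 6: out=1, reg = 0x621
clock 7: out=1, reg = 0x310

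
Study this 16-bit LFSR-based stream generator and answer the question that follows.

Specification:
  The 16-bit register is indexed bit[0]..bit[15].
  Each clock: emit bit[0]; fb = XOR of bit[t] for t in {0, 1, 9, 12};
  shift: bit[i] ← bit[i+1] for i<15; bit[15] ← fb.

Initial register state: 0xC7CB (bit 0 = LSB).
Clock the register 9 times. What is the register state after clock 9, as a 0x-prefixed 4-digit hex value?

reg_0 = 0xC7CB
clock 1: out=1, reg = 0xE3E5
clock 2: out=1, reg = 0x71F2
clock 3: out=0, reg = 0x38F9
clock 4: out=1, reg = 0x1C7C
clock 5: out=0, reg = 0x8E3E
clock 6: out=0, reg = 0x471F
clock 7: out=1, reg = 0xA38F
clock 8: out=1, reg = 0xD1C7
clock 9: out=1, reg = 0xE8E3

0xE8E3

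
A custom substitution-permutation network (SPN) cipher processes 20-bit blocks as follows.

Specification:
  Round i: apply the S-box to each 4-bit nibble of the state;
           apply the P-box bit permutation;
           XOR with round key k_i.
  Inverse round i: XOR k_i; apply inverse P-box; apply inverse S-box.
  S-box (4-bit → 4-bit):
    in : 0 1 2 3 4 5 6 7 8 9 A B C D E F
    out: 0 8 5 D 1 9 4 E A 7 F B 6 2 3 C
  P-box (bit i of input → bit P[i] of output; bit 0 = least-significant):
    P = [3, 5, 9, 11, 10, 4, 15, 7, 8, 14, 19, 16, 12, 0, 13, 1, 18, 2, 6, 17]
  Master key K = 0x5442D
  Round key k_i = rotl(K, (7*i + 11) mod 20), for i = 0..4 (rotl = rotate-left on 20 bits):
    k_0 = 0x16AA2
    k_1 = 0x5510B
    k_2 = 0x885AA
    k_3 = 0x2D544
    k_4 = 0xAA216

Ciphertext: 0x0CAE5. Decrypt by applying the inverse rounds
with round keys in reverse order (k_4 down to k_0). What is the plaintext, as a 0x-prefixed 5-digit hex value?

0xD7568

s_0 = ciphertext = 0x0CAE5
s_1 = InvRound(s_0, k_4) = 0xF7C88
s_2 = InvRound(s_1, k_3) = 0x963F5
s_3 = InvRound(s_2, k_2) = 0xC7892
s_4 = InvRound(s_3, k_1) = 0x0C385
s_5 = InvRound(s_4, k_0) = 0xD7568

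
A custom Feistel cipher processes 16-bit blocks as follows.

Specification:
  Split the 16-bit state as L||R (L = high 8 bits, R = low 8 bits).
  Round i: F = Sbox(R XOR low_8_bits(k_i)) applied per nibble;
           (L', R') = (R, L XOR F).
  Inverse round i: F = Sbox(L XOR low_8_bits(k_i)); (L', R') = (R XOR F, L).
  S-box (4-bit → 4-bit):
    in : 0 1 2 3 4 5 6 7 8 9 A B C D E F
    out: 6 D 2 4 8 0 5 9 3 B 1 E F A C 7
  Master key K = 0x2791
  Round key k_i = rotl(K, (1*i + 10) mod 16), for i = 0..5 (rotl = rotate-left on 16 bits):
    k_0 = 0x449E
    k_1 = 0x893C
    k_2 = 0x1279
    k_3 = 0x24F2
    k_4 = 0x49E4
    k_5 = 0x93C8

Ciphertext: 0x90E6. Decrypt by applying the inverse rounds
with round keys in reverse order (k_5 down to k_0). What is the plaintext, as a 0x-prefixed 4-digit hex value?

0xFD65

s_0 = ciphertext = 0x90E6
s_1 = InvRound(s_0, k_5) = 0xE590
s_2 = InvRound(s_1, k_4) = 0xFDE5
s_3 = InvRound(s_2, k_3) = 0x82FD
s_4 = InvRound(s_3, k_2) = 0x8382
s_5 = InvRound(s_4, k_1) = 0x6583
s_6 = InvRound(s_5, k_0) = 0xFD65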